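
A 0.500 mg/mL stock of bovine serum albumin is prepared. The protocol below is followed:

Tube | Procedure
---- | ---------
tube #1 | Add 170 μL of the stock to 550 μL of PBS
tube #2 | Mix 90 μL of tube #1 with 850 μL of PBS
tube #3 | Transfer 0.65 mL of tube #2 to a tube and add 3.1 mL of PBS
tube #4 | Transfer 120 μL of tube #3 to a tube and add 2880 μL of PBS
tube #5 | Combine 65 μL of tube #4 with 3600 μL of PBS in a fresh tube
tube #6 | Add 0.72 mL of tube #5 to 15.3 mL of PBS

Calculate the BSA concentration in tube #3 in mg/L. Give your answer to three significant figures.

1.96 mg/L

Step 1: 170 μL + 550 μL = 720 μL total → factor 720/170 = 4.2353
Step 2: 90 μL + 850 μL = 940 μL total → factor 940/90 = 10.444
Step 3: 0.65 mL + 3.1 mL = 3.75 mL total → factor 3.75/0.65 = 5.7692
Dilution factor through tube #3 = 4.2353 × 10.444 × 5.7692 = 255.2
[tube #3] = 0.500 mg/mL / 255.2 = 0.001959 mg/mL = 1.96 mg/L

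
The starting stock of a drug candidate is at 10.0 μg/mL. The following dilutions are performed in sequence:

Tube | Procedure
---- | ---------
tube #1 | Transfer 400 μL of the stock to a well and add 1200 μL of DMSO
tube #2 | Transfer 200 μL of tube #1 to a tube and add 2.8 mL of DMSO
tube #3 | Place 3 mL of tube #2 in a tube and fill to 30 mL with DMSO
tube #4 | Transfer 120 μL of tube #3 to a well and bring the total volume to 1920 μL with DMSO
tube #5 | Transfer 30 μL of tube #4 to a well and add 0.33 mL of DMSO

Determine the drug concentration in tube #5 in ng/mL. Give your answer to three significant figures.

Step 1: 400 μL + 1200 μL = 1600 μL total → factor 1600/400 = 4
Step 2: 200 μL + 2.8 mL = 3000 μL total → factor 3000/200 = 15
Step 3: 3 mL brought to 30 mL → factor 30/3 = 10
Step 4: 120 μL brought to 1920 μL → factor 1920/120 = 16
Step 5: 30 μL + 0.33 mL = 360 μL total → factor 360/30 = 12
Overall dilution factor = 4 × 15 × 10 × 16 × 12 = 1.152 × 10^5
Final = 10.0 μg/mL / 1.152 × 10^5 = 8.681 × 10^-5 μg/mL = 0.0868 ng/mL

0.0868 ng/mL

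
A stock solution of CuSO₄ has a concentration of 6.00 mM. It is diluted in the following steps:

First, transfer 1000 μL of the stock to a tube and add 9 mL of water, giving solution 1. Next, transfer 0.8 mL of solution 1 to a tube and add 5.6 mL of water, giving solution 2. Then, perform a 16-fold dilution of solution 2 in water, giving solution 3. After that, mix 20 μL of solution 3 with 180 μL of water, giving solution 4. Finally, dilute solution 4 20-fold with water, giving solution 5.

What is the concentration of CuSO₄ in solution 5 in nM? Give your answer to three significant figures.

23.4 nM

Step 1: 1000 μL + 9 mL = 10000 μL total → factor 10000/1000 = 10
Step 2: 0.8 mL + 5.6 mL = 6.4 mL total → factor 6.4/0.8 = 8
Step 3: 16-fold → factor 16
Step 4: 20 μL + 180 μL = 200 μL total → factor 200/20 = 10
Step 5: 20-fold → factor 20
Dilution factor through solution 5 = 10 × 8 × 16 × 10 × 20 = 2.56 × 10^5
[solution 5] = 6.00 mM / 2.56 × 10^5 = 2.344 × 10^-5 mM = 23.4 nM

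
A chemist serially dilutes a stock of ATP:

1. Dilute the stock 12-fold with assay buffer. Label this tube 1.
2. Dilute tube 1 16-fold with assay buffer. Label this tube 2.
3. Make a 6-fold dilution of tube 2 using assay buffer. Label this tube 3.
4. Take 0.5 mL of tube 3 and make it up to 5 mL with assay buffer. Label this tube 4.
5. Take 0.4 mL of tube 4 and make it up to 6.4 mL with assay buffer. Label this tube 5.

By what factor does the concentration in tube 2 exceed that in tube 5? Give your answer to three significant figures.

Step 1: 12-fold → factor 12
Step 2: 16-fold → factor 16
Step 3: 6-fold → factor 6
Step 4: 0.5 mL brought to 5 mL → factor 5/0.5 = 10
Step 5: 0.4 mL brought to 6.4 mL → factor 6.4/0.4 = 16
Dilution factor to tube 2 = 192; to tube 5 = 1.8432 × 10^5
[tube 2]/[tube 5] = (factor to tube 5)/(factor to tube 2) = 1.8432 × 10^5/192 = 960

960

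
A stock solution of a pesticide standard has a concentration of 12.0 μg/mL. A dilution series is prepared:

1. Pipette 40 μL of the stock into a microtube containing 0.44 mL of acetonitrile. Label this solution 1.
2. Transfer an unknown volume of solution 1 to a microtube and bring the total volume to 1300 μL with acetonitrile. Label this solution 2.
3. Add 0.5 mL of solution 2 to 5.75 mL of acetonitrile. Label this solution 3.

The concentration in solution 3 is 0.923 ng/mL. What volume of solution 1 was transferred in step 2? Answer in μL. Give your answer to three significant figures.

Step 1: 40 μL + 0.44 mL = 480 μL total → factor 480/40 = 12
Step 2: v brought to 1300 μL → factor = 1300 μL/v
Step 3: 0.5 mL + 5.75 mL = 6.25 mL total → factor 6.25/0.5 = 12.5
Product of known-step factors = 150
Overall factor = 12.0 μg/mL / (0.923 ng/mL) = 13001
Step-2 factor = 13001 / 150 = 86.674
v = 1300 μL / 86.674 = 15.0 μL

15.0 μL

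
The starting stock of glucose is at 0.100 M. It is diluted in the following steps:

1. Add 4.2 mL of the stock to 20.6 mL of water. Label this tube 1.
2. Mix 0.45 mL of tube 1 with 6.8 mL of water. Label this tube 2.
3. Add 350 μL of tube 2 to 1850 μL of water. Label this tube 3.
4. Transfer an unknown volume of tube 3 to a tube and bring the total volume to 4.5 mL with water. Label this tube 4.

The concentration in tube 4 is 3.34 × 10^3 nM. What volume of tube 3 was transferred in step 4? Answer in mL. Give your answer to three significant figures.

0.0899 mL

Step 1: 4.2 mL + 20.6 mL = 24.8 mL total → factor 24.8/4.2 = 5.9048
Step 2: 0.45 mL + 6.8 mL = 7.25 mL total → factor 7.25/0.45 = 16.111
Step 3: 350 μL + 1850 μL = 2200 μL total → factor 2200/350 = 6.2857
Step 4: v brought to 4.5 mL → factor = 4.5 mL/v
Product of known-step factors = 597.97
Overall factor = 0.100 M / (3.34 × 10^3 nM) = 29940
Step-4 factor = 29940 / 597.97 = 50.069
v = 4.5 mL / 50.069 = 0.0899 mL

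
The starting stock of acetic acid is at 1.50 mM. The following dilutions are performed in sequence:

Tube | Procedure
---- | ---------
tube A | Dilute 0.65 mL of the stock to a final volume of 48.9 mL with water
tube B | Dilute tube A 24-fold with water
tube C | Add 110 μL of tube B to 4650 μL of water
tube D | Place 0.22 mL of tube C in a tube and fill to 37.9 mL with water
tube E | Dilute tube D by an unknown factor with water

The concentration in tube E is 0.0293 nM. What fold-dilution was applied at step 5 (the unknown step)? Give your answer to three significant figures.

3.80-fold

Step 1: 0.65 mL brought to 48.9 mL → factor 48.9/0.65 = 75.231
Step 2: 24-fold → factor 24
Step 3: 110 μL + 4650 μL = 4760 μL total → factor 4760/110 = 43.273
Step 4: 0.22 mL brought to 37.9 mL → factor 37.9/0.22 = 172.27
Step 5: unknown factor x
Product of known-step factors = 1.346 × 10^7
Overall factor = 1.50 mM / (0.0293 nM) = 5.1195 × 10^7
x = 5.1195 × 10^7 / 1.346 × 10^7 = 3.80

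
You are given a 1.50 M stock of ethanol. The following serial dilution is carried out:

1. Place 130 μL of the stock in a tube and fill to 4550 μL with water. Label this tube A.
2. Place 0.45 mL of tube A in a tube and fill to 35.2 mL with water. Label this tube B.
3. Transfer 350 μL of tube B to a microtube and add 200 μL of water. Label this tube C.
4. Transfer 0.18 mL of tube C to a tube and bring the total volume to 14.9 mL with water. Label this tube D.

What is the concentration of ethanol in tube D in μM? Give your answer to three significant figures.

4.21 μM

Step 1: 130 μL brought to 4550 μL → factor 4550/130 = 35
Step 2: 0.45 mL brought to 35.2 mL → factor 35.2/0.45 = 78.222
Step 3: 350 μL + 200 μL = 550 μL total → factor 550/350 = 1.5714
Step 4: 0.18 mL brought to 14.9 mL → factor 14.9/0.18 = 82.778
Overall dilution factor = 35 × 78.222 × 1.5714 × 82.778 = 3.5613 × 10^5
Final = 1.50 M / 3.5613 × 10^5 = 4.212 × 10^-6 M = 4.21 μM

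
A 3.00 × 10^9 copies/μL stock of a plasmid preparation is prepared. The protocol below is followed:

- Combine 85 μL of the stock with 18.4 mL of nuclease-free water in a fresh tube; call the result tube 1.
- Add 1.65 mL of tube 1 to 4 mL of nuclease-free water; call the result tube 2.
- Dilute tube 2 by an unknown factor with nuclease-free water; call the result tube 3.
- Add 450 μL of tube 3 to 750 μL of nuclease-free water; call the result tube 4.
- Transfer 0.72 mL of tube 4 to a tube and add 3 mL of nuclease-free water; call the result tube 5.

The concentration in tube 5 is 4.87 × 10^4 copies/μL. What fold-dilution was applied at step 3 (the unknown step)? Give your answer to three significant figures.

Step 1: 85 μL + 18.4 mL = 18485 μL total → factor 18485/85 = 217.47
Step 2: 1.65 mL + 4 mL = 5.65 mL total → factor 5.65/1.65 = 3.4242
Step 3: unknown factor x
Step 4: 450 μL + 750 μL = 1200 μL total → factor 1200/450 = 2.6667
Step 5: 0.72 mL + 3 mL = 3.72 mL total → factor 3.72/0.72 = 5.1667
Product of known-step factors = 10260
Overall factor = 3.00 × 10^9 copies/μL / (4.87 × 10^4 copies/μL) = 61602
x = 61602 / 10260 = 6.00

6.00-fold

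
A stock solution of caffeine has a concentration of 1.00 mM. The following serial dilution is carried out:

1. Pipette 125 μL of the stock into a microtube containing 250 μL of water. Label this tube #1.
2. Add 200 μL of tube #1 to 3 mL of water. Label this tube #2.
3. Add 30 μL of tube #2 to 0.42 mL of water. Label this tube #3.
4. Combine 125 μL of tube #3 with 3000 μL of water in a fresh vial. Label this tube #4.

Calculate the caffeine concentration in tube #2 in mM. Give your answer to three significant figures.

0.0208 mM

Step 1: 125 μL + 250 μL = 375 μL total → factor 375/125 = 3
Step 2: 200 μL + 3 mL = 3200 μL total → factor 3200/200 = 16
Dilution factor through tube #2 = 3 × 16 = 48
[tube #2] = 1.00 mM / 48 = 0.0208 mM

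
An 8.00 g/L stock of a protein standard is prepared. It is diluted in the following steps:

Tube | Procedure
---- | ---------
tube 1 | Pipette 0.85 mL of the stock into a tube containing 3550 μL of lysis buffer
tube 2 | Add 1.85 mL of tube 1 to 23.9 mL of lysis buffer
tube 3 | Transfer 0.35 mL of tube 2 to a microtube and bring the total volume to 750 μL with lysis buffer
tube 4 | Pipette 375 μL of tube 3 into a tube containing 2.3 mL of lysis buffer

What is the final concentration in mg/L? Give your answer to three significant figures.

7.26 mg/L

Step 1: 0.85 mL + 3550 μL = 4.4 mL total → factor 4.4/0.85 = 5.1765
Step 2: 1.85 mL + 23.9 mL = 25.75 mL total → factor 25.75/1.85 = 13.919
Step 3: 0.35 mL brought to 750 μL → factor 0.75/0.35 = 2.1429
Step 4: 375 μL + 2.3 mL = 2675 μL total → factor 2675/375 = 7.1333
Overall dilution factor = 5.1765 × 13.919 × 2.1429 × 7.1333 = 1101.3
Final = 8.00 g/L / 1101.3 = 0.007264 g/L = 7.26 mg/L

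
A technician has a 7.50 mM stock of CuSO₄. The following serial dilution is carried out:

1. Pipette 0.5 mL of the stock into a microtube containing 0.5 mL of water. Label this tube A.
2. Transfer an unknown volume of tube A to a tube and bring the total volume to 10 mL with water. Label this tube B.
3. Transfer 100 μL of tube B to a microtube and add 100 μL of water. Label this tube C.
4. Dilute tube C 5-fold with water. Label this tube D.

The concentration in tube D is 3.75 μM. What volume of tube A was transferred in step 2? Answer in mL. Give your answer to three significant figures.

0.100 mL

Step 1: 0.5 mL + 0.5 mL = 1 mL total → factor 1/0.5 = 2
Step 2: v brought to 10 mL → factor = 10 mL/v
Step 3: 100 μL + 100 μL = 200 μL total → factor 200/100 = 2
Step 4: 5-fold → factor 5
Product of known-step factors = 20
Overall factor = 7.50 mM / (3.75 μM) = 2000
Step-2 factor = 2000 / 20 = 100
v = 10 mL / 100 = 0.100 mL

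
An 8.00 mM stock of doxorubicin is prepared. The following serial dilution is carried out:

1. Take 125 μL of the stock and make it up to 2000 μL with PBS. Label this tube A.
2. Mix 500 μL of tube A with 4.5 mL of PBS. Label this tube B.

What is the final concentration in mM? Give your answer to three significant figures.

Step 1: 125 μL brought to 2000 μL → factor 2000/125 = 16
Step 2: 500 μL + 4.5 mL = 5000 μL total → factor 5000/500 = 10
Overall dilution factor = 16 × 10 = 160
Final = 8.00 mM / 160 = 0.0500 mM

0.0500 mM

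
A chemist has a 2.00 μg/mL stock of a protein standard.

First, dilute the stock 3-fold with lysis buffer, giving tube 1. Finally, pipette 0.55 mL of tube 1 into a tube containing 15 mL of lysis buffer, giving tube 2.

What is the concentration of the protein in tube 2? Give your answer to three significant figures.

Step 1: 3-fold → factor 3
Step 2: 0.55 mL + 15 mL = 15.55 mL total → factor 15.55/0.55 = 28.273
Overall dilution factor = 3 × 28.273 = 84.818
Final = 2.00 μg/mL / 84.818 = 0.0236 μg/mL

0.0236 μg/mL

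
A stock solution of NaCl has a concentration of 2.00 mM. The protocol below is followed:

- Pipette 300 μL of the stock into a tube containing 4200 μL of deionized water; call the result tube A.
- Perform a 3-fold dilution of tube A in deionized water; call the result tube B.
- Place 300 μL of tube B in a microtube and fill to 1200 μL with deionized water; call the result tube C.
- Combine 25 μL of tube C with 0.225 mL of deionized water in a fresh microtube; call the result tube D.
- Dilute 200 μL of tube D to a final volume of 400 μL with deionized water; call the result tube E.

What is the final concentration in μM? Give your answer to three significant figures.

Step 1: 300 μL + 4200 μL = 4500 μL total → factor 4500/300 = 15
Step 2: 3-fold → factor 3
Step 3: 300 μL brought to 1200 μL → factor 1200/300 = 4
Step 4: 25 μL + 0.225 mL = 250 μL total → factor 250/25 = 10
Step 5: 200 μL brought to 400 μL → factor 400/200 = 2
Overall dilution factor = 15 × 3 × 4 × 10 × 2 = 3600
Final = 2.00 mM / 3600 = 0.0005556 mM = 0.556 μM

0.556 μM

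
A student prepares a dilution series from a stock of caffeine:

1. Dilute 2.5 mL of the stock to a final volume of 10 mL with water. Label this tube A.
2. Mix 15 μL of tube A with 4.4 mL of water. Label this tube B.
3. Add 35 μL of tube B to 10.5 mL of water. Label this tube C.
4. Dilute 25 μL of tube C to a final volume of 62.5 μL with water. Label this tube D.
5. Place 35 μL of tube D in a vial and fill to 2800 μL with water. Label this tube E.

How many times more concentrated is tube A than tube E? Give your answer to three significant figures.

1.77 × 10^7

Step 1: 2.5 mL brought to 10 mL → factor 10/2.5 = 4
Step 2: 15 μL + 4.4 mL = 4415 μL total → factor 4415/15 = 294.33
Step 3: 35 μL + 10.5 mL = 10535 μL total → factor 10535/35 = 301
Step 4: 25 μL brought to 62.5 μL → factor 62.5/25 = 2.5
Step 5: 35 μL brought to 2800 μL → factor 2800/35 = 80
Dilution factor to tube A = 4; to tube E = 7.0875 × 10^7
[tube A]/[tube E] = (factor to tube E)/(factor to tube A) = 7.0875 × 10^7/4 = 1.77 × 10^7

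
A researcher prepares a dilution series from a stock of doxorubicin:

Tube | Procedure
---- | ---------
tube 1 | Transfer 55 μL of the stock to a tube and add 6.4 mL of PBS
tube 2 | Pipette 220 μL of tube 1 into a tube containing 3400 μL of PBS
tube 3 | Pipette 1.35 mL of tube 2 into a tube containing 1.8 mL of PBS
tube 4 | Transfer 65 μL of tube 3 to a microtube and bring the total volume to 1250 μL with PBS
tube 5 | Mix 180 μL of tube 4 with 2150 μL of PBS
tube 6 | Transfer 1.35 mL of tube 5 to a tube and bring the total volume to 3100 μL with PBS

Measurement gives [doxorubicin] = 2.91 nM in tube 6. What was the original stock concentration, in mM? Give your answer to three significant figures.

Step 1: 55 μL + 6.4 mL = 6455 μL total → factor 6455/55 = 117.36
Step 2: 220 μL + 3400 μL = 3620 μL total → factor 3620/220 = 16.455
Step 3: 1.35 mL + 1.8 mL = 3.15 mL total → factor 3.15/1.35 = 2.3333
Step 4: 65 μL brought to 1250 μL → factor 1250/65 = 19.231
Step 5: 180 μL + 2150 μL = 2330 μL total → factor 2330/180 = 12.944
Step 6: 1.35 mL brought to 3100 μL → factor 3.1/1.35 = 2.2963
Overall dilution factor = 117.36 × 16.455 × 2.3333 × 19.231 × 12.944 × 2.2963 = 2.5758 × 10^6
Stock = 2.91 nM × 2.5758 × 10^6 = 7.495 × 10^6 nM = 7.50 mM

7.50 mM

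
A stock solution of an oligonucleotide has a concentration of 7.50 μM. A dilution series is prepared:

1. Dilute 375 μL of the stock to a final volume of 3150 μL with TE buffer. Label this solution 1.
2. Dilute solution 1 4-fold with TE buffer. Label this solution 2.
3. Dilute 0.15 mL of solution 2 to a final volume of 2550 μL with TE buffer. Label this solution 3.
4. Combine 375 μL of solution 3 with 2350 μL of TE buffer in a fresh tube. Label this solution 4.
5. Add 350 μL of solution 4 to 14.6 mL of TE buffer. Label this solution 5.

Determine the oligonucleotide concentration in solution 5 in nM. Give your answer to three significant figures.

0.0423 nM

Step 1: 375 μL brought to 3150 μL → factor 3150/375 = 8.4
Step 2: 4-fold → factor 4
Step 3: 0.15 mL brought to 2550 μL → factor 2.55/0.15 = 17
Step 4: 375 μL + 2350 μL = 2725 μL total → factor 2725/375 = 7.2667
Step 5: 350 μL + 14.6 mL = 14950 μL total → factor 14950/350 = 42.714
Overall dilution factor = 8.4 × 4 × 17 × 7.2667 × 42.714 = 1.773 × 10^5
Final = 7.50 μM / 1.773 × 10^5 = 4.230 × 10^-5 μM = 0.0423 nM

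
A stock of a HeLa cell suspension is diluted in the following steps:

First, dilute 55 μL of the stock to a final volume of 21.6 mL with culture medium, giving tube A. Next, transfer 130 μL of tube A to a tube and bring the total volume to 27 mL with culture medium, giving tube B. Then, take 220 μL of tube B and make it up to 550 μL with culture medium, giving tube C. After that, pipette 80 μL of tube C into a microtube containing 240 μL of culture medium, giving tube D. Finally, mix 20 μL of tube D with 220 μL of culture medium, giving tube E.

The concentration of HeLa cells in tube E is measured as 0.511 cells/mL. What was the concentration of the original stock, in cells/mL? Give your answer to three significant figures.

5.00 × 10^6 cells/mL

Step 1: 55 μL brought to 21.6 mL → factor 21600/55 = 392.73
Step 2: 130 μL brought to 27 mL → factor 27000/130 = 207.69
Step 3: 220 μL brought to 550 μL → factor 550/220 = 2.5
Step 4: 80 μL + 240 μL = 320 μL total → factor 320/80 = 4
Step 5: 20 μL + 220 μL = 240 μL total → factor 240/20 = 12
Overall dilution factor = 392.73 × 207.69 × 2.5 × 4 × 12 = 9.788 × 10^6
Stock = 0.511 cells/mL × 9.788 × 10^6 = 5.00 × 10^6 cells/mL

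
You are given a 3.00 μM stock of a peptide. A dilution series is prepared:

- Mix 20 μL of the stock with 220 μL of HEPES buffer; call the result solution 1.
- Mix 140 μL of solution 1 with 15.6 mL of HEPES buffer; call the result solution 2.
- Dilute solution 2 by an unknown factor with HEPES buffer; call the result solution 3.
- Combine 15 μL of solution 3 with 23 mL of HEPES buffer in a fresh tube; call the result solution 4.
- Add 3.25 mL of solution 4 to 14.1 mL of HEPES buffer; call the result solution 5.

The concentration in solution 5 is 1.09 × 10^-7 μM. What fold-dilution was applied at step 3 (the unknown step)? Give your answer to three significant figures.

2.49-fold

Step 1: 20 μL + 220 μL = 240 μL total → factor 240/20 = 12
Step 2: 140 μL + 15.6 mL = 15740 μL total → factor 15740/140 = 112.43
Step 3: unknown factor x
Step 4: 15 μL + 23 mL = 23015 μL total → factor 23015/15 = 1534.3
Step 5: 3.25 mL + 14.1 mL = 17.35 mL total → factor 17.35/3.25 = 5.3385
Product of known-step factors = 1.1051 × 10^7
Overall factor = 3.00 μM / (1.09 × 10^-7 μM) = 2.7523 × 10^7
x = 2.7523 × 10^7 / 1.1051 × 10^7 = 2.49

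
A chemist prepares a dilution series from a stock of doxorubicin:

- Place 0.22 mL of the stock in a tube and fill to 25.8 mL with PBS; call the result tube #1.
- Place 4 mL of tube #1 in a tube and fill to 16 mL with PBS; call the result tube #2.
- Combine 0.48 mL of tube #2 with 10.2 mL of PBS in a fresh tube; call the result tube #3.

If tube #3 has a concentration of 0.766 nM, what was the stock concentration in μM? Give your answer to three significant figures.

7.99 μM

Step 1: 0.22 mL brought to 25.8 mL → factor 25.8/0.22 = 117.27
Step 2: 4 mL brought to 16 mL → factor 16/4 = 4
Step 3: 0.48 mL + 10.2 mL = 10.68 mL total → factor 10.68/0.48 = 22.25
Overall dilution factor = 117.27 × 4 × 22.25 = 10437
Stock = 0.766 nM × 10437 = 7995 nM = 7.99 μM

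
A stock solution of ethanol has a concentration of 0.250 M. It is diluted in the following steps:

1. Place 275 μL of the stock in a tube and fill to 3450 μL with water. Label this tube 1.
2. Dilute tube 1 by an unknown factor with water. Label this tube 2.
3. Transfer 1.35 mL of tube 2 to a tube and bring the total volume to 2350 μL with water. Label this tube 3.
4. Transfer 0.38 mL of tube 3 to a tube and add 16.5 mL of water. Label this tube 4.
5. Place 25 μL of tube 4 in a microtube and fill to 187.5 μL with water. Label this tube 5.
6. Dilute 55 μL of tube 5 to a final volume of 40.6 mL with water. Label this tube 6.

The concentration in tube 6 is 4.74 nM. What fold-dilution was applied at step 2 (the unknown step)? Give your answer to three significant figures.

Step 1: 275 μL brought to 3450 μL → factor 3450/275 = 12.545
Step 2: unknown factor x
Step 3: 1.35 mL brought to 2350 μL → factor 2.35/1.35 = 1.7407
Step 4: 0.38 mL + 16.5 mL = 16.88 mL total → factor 16.88/0.38 = 44.421
Step 5: 25 μL brought to 187.5 μL → factor 187.5/25 = 7.5
Step 6: 55 μL brought to 40.6 mL → factor 40600/55 = 738.18
Product of known-step factors = 5.3707 × 10^6
Overall factor = 0.250 M / (4.74 nM) = 5.2743 × 10^7
x = 5.2743 × 10^7 / 5.3707 × 10^6 = 9.82

9.82-fold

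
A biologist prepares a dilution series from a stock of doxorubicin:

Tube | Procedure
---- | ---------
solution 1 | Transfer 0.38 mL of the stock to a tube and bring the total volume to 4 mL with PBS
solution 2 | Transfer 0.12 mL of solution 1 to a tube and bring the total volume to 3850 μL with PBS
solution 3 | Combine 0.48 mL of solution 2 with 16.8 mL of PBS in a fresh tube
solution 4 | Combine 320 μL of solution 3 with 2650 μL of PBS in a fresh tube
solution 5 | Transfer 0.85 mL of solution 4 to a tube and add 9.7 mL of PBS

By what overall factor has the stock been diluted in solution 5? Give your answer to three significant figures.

Step 1: 0.38 mL brought to 4 mL → factor 4/0.38 = 10.526
Step 2: 0.12 mL brought to 3850 μL → factor 3.85/0.12 = 32.083
Step 3: 0.48 mL + 16.8 mL = 17.28 mL total → factor 17.28/0.48 = 36
Step 4: 320 μL + 2650 μL = 2970 μL total → factor 2970/320 = 9.2812
Step 5: 0.85 mL + 9.7 mL = 10.55 mL total → factor 10.55/0.85 = 12.412
Overall dilution factor = 10.526 × 32.083 × 36 × 9.2812 × 12.412 = 1.4005 × 10^6

1.40 × 10^6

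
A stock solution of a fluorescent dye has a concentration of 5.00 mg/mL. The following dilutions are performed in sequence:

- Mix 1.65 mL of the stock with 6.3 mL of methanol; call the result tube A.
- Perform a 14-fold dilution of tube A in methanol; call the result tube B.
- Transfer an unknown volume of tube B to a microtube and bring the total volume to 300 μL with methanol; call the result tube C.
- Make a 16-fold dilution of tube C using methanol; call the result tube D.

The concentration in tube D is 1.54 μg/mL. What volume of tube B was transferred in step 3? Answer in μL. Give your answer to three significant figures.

99.7 μL

Step 1: 1.65 mL + 6.3 mL = 7.95 mL total → factor 7.95/1.65 = 4.8182
Step 2: 14-fold → factor 14
Step 3: v brought to 300 μL → factor = 300 μL/v
Step 4: 16-fold → factor 16
Product of known-step factors = 1079.3
Overall factor = 5.00 mg/mL / (1.54 μg/mL) = 3246.8
Step-3 factor = 3246.8 / 1079.3 = 3.0083
v = 300 μL / 3.0083 = 99.7 μL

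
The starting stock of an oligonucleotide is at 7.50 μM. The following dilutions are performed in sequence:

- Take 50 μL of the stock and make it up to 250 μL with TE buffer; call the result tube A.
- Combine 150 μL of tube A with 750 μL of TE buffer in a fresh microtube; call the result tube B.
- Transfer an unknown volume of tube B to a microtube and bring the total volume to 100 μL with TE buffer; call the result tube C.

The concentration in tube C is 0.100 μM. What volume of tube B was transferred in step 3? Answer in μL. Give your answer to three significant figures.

40.0 μL

Step 1: 50 μL brought to 250 μL → factor 250/50 = 5
Step 2: 150 μL + 750 μL = 900 μL total → factor 900/150 = 6
Step 3: v brought to 100 μL → factor = 100 μL/v
Product of known-step factors = 30
Overall factor = 7.50 μM / (0.100 μM) = 75
Step-3 factor = 75 / 30 = 2.5
v = 100 μL / 2.5 = 40.0 μL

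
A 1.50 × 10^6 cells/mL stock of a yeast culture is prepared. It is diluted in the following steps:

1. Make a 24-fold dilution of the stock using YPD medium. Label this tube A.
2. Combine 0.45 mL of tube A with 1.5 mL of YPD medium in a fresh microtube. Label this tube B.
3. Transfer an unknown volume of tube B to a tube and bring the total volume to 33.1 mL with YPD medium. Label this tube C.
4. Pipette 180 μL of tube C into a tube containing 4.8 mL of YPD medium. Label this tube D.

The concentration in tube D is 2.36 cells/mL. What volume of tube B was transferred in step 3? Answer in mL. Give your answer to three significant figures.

Step 1: 24-fold → factor 24
Step 2: 0.45 mL + 1.5 mL = 1.95 mL total → factor 1.95/0.45 = 4.3333
Step 3: v brought to 33.1 mL → factor = 33.1 mL/v
Step 4: 180 μL + 4.8 mL = 4980 μL total → factor 4980/180 = 27.667
Product of known-step factors = 2877.3
Overall factor = 1.50 × 10^6 cells/mL / (2.36 cells/mL) = 6.3559 × 10^5
Step-3 factor = 6.3559 × 10^5 / 2877.3 = 220.9
v = 33.1 mL / 220.9 = 0.150 mL

0.150 mL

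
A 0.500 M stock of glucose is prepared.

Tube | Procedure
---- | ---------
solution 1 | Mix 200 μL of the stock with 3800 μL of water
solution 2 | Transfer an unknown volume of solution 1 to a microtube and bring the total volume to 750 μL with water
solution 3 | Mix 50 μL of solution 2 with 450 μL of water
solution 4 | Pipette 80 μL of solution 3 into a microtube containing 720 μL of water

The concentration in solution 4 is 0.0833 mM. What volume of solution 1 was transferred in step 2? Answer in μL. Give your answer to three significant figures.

Step 1: 200 μL + 3800 μL = 4000 μL total → factor 4000/200 = 20
Step 2: v brought to 750 μL → factor = 750 μL/v
Step 3: 50 μL + 450 μL = 500 μL total → factor 500/50 = 10
Step 4: 80 μL + 720 μL = 800 μL total → factor 800/80 = 10
Product of known-step factors = 2000
Overall factor = 0.500 M / (0.0833 mM) = 6002.4
Step-2 factor = 6002.4 / 2000 = 3.0012
v = 750 μL / 3.0012 = 250 μL

250 μL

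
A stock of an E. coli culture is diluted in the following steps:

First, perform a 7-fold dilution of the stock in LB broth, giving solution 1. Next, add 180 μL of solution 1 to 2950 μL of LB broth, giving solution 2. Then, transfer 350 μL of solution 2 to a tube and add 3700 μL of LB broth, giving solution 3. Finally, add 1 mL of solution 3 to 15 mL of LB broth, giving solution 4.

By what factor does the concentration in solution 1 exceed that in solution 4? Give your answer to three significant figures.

3.22 × 10^3

Step 1: 7-fold → factor 7
Step 2: 180 μL + 2950 μL = 3130 μL total → factor 3130/180 = 17.389
Step 3: 350 μL + 3700 μL = 4050 μL total → factor 4050/350 = 11.571
Step 4: 1 mL + 15 mL = 16 mL total → factor 16/1 = 16
Dilution factor to solution 1 = 7; to solution 4 = 22536
[solution 1]/[solution 4] = (factor to solution 4)/(factor to solution 1) = 22536/7 = 3.22 × 10^3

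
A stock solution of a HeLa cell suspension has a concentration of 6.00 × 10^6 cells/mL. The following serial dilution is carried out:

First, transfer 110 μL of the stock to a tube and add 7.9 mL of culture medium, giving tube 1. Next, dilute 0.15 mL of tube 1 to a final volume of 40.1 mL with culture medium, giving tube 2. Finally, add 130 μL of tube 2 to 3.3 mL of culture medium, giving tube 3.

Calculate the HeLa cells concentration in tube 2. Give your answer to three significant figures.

308 cells/mL

Step 1: 110 μL + 7.9 mL = 8010 μL total → factor 8010/110 = 72.818
Step 2: 0.15 mL brought to 40.1 mL → factor 40.1/0.15 = 267.33
Dilution factor through tube 2 = 72.818 × 267.33 = 19467
[tube 2] = 6.00 × 10^6 cells/mL / 19467 = 308 cells/mL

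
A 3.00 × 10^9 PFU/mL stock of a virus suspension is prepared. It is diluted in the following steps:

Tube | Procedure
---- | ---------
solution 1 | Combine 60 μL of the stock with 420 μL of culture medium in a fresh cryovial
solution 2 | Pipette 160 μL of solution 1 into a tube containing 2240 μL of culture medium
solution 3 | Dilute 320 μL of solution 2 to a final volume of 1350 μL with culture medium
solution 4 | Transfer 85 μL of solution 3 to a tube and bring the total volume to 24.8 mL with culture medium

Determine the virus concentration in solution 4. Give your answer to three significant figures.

Step 1: 60 μL + 420 μL = 480 μL total → factor 480/60 = 8
Step 2: 160 μL + 2240 μL = 2400 μL total → factor 2400/160 = 15
Step 3: 320 μL brought to 1350 μL → factor 1350/320 = 4.2188
Step 4: 85 μL brought to 24.8 mL → factor 24800/85 = 291.76
Overall dilution factor = 8 × 15 × 4.2188 × 291.76 = 1.4771 × 10^5
Final = 3.00 × 10^9 PFU/mL / 1.4771 × 10^5 = 2.03 × 10^4 PFU/mL

2.03 × 10^4 PFU/mL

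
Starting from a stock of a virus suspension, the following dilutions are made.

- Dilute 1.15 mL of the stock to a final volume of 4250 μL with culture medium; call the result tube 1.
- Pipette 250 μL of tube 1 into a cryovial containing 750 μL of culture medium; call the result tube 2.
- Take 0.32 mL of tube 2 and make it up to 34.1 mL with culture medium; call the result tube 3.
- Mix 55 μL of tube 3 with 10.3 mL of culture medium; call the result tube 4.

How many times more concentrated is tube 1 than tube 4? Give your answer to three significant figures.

8.03 × 10^4

Step 1: 1.15 mL brought to 4250 μL → factor 4.25/1.15 = 3.6957
Step 2: 250 μL + 750 μL = 1000 μL total → factor 1000/250 = 4
Step 3: 0.32 mL brought to 34.1 mL → factor 34.1/0.32 = 106.56
Step 4: 55 μL + 10.3 mL = 10355 μL total → factor 10355/55 = 188.27
Dilution factor to tube 1 = 3.6957; to tube 4 = 2.9658 × 10^5
[tube 1]/[tube 4] = (factor to tube 4)/(factor to tube 1) = 2.9658 × 10^5/3.6957 = 8.03 × 10^4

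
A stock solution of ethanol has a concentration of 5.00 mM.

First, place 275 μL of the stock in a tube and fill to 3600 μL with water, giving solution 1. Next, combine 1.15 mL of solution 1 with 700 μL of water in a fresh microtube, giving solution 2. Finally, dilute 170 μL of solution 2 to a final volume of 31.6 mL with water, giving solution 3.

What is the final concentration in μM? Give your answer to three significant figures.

1.28 μM

Step 1: 275 μL brought to 3600 μL → factor 3600/275 = 13.091
Step 2: 1.15 mL + 700 μL = 1.85 mL total → factor 1.85/1.15 = 1.6087
Step 3: 170 μL brought to 31.6 mL → factor 31600/170 = 185.88
Overall dilution factor = 13.091 × 1.6087 × 185.88 = 3914.6
Final = 5.00 mM / 3914.6 = 0.001277 mM = 1.28 μM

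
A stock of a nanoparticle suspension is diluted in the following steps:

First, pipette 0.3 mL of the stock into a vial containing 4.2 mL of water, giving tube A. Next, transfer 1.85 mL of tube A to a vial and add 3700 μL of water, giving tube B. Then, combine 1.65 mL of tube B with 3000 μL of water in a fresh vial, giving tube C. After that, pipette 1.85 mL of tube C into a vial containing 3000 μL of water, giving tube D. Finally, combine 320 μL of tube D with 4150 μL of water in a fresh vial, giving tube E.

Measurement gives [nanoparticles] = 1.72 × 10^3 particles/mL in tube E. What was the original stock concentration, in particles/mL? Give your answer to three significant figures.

Step 1: 0.3 mL + 4.2 mL = 4.5 mL total → factor 4.5/0.3 = 15
Step 2: 1.85 mL + 3700 μL = 5.55 mL total → factor 5.55/1.85 = 3
Step 3: 1.65 mL + 3000 μL = 4.65 mL total → factor 4.65/1.65 = 2.8182
Step 4: 1.85 mL + 3000 μL = 4.85 mL total → factor 4.85/1.85 = 2.6216
Step 5: 320 μL + 4150 μL = 4470 μL total → factor 4470/320 = 13.969
Overall dilution factor = 15 × 3 × 2.8182 × 2.6216 × 13.969 = 4644.2
Stock = 1.72 × 10^3 particles/mL × 4644.2 = 7.99 × 10^6 particles/mL

7.99 × 10^6 particles/mL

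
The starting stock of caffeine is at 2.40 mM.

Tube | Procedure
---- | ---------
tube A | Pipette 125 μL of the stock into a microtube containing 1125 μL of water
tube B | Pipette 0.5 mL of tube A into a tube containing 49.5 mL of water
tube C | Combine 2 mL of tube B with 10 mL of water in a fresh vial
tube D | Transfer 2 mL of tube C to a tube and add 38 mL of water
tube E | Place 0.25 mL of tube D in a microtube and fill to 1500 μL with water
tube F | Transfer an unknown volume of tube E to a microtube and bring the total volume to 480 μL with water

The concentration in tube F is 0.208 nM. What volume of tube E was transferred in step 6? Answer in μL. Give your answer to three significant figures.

30.0 μL

Step 1: 125 μL + 1125 μL = 1250 μL total → factor 1250/125 = 10
Step 2: 0.5 mL + 49.5 mL = 50 mL total → factor 50/0.5 = 100
Step 3: 2 mL + 10 mL = 12 mL total → factor 12/2 = 6
Step 4: 2 mL + 38 mL = 40 mL total → factor 40/2 = 20
Step 5: 0.25 mL brought to 1500 μL → factor 1.5/0.25 = 6
Step 6: v brought to 480 μL → factor = 480 μL/v
Product of known-step factors = 7.2 × 10^5
Overall factor = 2.40 mM / (0.208 nM) = 1.1538 × 10^7
Step-6 factor = 1.1538 × 10^7 / 7.2 × 10^5 = 16.026
v = 480 μL / 16.026 = 30.0 μL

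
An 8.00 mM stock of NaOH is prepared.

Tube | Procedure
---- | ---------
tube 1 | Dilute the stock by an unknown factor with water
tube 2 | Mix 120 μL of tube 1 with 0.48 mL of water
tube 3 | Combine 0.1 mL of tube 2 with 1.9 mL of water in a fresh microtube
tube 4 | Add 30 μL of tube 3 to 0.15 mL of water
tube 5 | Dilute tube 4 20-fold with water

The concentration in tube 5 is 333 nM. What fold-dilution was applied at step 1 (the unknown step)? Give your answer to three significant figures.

2.00-fold

Step 1: unknown factor x
Step 2: 120 μL + 0.48 mL = 600 μL total → factor 600/120 = 5
Step 3: 0.1 mL + 1.9 mL = 2 mL total → factor 2/0.1 = 20
Step 4: 30 μL + 0.15 mL = 180 μL total → factor 180/30 = 6
Step 5: 20-fold → factor 20
Product of known-step factors = 12000
Overall factor = 8.00 mM / (333 nM) = 24024
x = 24024 / 12000 = 2.00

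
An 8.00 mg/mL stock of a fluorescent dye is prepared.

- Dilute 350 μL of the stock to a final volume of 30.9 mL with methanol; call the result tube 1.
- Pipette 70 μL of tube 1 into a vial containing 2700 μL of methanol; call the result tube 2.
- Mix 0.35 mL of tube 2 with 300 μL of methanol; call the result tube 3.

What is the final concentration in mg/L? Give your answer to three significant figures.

Step 1: 350 μL brought to 30.9 mL → factor 30900/350 = 88.286
Step 2: 70 μL + 2700 μL = 2770 μL total → factor 2770/70 = 39.571
Step 3: 0.35 mL + 300 μL = 0.65 mL total → factor 0.65/0.35 = 1.8571
Overall dilution factor = 88.286 × 39.571 × 1.8571 = 6488.1
Final = 8.00 mg/mL / 6488.1 = 0.001233 mg/mL = 1.23 mg/L

1.23 mg/L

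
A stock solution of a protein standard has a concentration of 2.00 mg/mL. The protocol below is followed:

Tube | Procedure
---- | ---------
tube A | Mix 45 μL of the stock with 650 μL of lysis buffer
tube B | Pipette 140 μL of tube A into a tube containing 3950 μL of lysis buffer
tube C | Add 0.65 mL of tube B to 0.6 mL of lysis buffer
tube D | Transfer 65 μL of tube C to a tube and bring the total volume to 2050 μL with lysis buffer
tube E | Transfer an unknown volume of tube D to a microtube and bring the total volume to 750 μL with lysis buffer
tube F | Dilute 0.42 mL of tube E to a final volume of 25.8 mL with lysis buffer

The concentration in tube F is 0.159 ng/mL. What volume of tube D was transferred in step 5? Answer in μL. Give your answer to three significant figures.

Step 1: 45 μL + 650 μL = 695 μL total → factor 695/45 = 15.444
Step 2: 140 μL + 3950 μL = 4090 μL total → factor 4090/140 = 29.214
Step 3: 0.65 mL + 0.6 mL = 1.25 mL total → factor 1.25/0.65 = 1.9231
Step 4: 65 μL brought to 2050 μL → factor 2050/65 = 31.538
Step 5: v brought to 750 μL → factor = 750 μL/v
Step 6: 0.42 mL brought to 25.8 mL → factor 25.8/0.42 = 61.429
Product of known-step factors = 1.681 × 10^6
Overall factor = 2.00 mg/mL / (0.159 ng/mL) = 1.2579 × 10^7
Step-5 factor = 1.2579 × 10^7 / 1.681 × 10^6 = 7.4827
v = 750 μL / 7.4827 = 100 μL

100 μL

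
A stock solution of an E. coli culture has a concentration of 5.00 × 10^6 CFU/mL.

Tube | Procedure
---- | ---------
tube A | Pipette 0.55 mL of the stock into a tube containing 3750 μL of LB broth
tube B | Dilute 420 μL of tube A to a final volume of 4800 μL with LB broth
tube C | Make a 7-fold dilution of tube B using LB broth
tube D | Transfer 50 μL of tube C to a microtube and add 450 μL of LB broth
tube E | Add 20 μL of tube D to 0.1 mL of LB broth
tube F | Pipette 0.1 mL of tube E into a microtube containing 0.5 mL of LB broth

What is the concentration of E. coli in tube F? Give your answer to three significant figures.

Step 1: 0.55 mL + 3750 μL = 4.3 mL total → factor 4.3/0.55 = 7.8182
Step 2: 420 μL brought to 4800 μL → factor 4800/420 = 11.429
Step 3: 7-fold → factor 7
Step 4: 50 μL + 450 μL = 500 μL total → factor 500/50 = 10
Step 5: 20 μL + 0.1 mL = 120 μL total → factor 120/20 = 6
Step 6: 0.1 mL + 0.5 mL = 0.6 mL total → factor 0.6/0.1 = 6
Overall dilution factor = 7.8182 × 11.429 × 7 × 10 × 6 × 6 = 2.2516 × 10^5
Final = 5.00 × 10^6 CFU/mL / 2.2516 × 10^5 = 22.2 CFU/mL

22.2 CFU/mL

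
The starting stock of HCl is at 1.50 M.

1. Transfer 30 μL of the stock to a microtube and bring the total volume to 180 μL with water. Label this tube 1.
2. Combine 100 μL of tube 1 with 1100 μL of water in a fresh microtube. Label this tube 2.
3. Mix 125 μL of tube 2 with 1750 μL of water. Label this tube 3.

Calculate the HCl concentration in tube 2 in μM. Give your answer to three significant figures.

Step 1: 30 μL brought to 180 μL → factor 180/30 = 6
Step 2: 100 μL + 1100 μL = 1200 μL total → factor 1200/100 = 12
Dilution factor through tube 2 = 6 × 12 = 72
[tube 2] = 1.50 M / 72 = 0.02083 M = 2.08 × 10^4 μM

2.08 × 10^4 μM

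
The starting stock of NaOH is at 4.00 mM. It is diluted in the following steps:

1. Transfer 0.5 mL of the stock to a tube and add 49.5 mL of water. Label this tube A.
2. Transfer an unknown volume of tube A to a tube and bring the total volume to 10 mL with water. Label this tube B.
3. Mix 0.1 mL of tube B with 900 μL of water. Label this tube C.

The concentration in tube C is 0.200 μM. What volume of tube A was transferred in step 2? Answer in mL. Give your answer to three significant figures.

0.500 mL

Step 1: 0.5 mL + 49.5 mL = 50 mL total → factor 50/0.5 = 100
Step 2: v brought to 10 mL → factor = 10 mL/v
Step 3: 0.1 mL + 900 μL = 1 mL total → factor 1/0.1 = 10
Product of known-step factors = 1000
Overall factor = 4.00 mM / (0.200 μM) = 20000
Step-2 factor = 20000 / 1000 = 20
v = 10 mL / 20 = 0.500 mL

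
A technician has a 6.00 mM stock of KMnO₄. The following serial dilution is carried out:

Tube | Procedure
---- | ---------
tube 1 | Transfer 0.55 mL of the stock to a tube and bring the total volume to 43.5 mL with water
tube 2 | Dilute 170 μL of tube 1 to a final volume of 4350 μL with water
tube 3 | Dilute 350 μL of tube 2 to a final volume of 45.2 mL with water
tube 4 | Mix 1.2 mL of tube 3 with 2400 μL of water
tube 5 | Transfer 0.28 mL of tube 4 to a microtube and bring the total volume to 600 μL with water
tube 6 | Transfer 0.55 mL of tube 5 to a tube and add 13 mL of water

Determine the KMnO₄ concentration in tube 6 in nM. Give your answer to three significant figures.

Step 1: 0.55 mL brought to 43.5 mL → factor 43.5/0.55 = 79.091
Step 2: 170 μL brought to 4350 μL → factor 4350/170 = 25.588
Step 3: 350 μL brought to 45.2 mL → factor 45200/350 = 129.14
Step 4: 1.2 mL + 2400 μL = 3.6 mL total → factor 3.6/1.2 = 3
Step 5: 0.28 mL brought to 600 μL → factor 0.6/0.28 = 2.1429
Step 6: 0.55 mL + 13 mL = 13.55 mL total → factor 13.55/0.55 = 24.636
Overall dilution factor = 79.091 × 25.588 × 129.14 × 3 × 2.1429 × 24.636 = 4.1393 × 10^7
Final = 6.00 mM / 4.1393 × 10^7 = 1.450 × 10^-7 mM = 0.145 nM

0.145 nM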